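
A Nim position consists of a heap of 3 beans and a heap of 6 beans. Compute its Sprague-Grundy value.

5

Compute the nim-sum pairwise:
3 XOR 6 = 5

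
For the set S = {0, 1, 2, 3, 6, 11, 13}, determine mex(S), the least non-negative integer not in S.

4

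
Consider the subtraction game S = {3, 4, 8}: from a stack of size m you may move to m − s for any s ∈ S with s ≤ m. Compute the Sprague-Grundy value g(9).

3

Compute g(0), g(1), … for moves {3, 4, 8}:
g(0) = mex{} = 0
g(1) = mex{} = 0
g(2) = mex{} = 0
g(3) = mex{0} = 1
g(4) = mex{0} = 1
g(5) = mex{0} = 1
g(6) = mex{0,1} = 2
g(7) = mex{1} = 0
g(8) = mex{0,1} = 2
g(9) = mex{0,1,2} = 3
So g(9) = 3.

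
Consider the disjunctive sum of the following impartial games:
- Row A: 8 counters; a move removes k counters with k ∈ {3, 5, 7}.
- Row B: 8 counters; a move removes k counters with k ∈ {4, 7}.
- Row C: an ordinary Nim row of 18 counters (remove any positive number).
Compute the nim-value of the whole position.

18

Build the Grundy sequence for row A with g(k) = mex{g(k−s) : s ∈ {3, 5, 7}, s ≤ k}:
k:     0  1  2  3  4  5  6  7  8
g(k):  0  0  0  1  1  1  2  2  2
So g(8) = 2.
Grundy values for row B (subtraction set {4, 7}):
g(0) = mex{} = 0
g(1) = mex{} = 0
g(2) = mex{} = 0
g(3) = mex{} = 0
g(4) = mex{0} = 1
g(5) = mex{0} = 1
g(6) = mex{0} = 1
g(7) = mex{0} = 1
g(8) = mex{0,1} = 2
So g(8) = 2.
Row C is a plain Nim row of size 18, so its Grundy value is 18.
The value of a disjunctive sum is the nim-sum of the parts.
Combined value = 2 XOR 2 XOR 18 = 18.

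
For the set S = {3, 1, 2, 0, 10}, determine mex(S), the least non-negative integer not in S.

4

The values 0, 1, 2, 3 are all present; 4 is the first non-negative integer missing from the set.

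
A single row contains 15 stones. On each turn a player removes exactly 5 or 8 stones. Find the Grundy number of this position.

Grundy values for subtraction set {5, 8}:
k:     0  1  2  3  4  5  6  7  8  9 10 11 12 13 14 15
g(k):  0  0  0  0  0  1  1  1  1  1  2  2  2  0  0  0
So g(15) = 0.

0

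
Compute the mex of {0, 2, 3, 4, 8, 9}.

0 is in the set but 1 is not, so the mex is 1.

1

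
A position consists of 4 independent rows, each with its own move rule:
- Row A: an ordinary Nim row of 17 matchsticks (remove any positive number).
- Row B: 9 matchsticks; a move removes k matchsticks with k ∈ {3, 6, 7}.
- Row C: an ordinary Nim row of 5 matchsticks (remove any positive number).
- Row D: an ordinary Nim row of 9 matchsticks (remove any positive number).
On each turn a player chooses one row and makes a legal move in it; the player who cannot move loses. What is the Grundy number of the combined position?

Row A is a plain Nim row of size 17, so its Grundy value is 17.
For row B, compute g(0), g(1), … with moves {3, 6, 7}:
g(0) = mex{} = 0
g(1) = mex{} = 0
g(2) = mex{} = 0
g(3) = mex{0} = 1
g(4) = mex{0} = 1
g(5) = mex{0} = 1
g(6) = mex{0,1} = 2
g(7) = mex{0,1} = 2
g(8) = mex{0,1} = 2
g(9) = mex{0,1,2} = 3
So g(9) = 3.
Row C is a plain Nim row of size 5, so its Grundy value is 5.
Row D is a plain Nim row of size 9, so its Grundy value is 9.
By the Sprague-Grundy theorem, the Grundy value of a sum of independent games is the XOR of the component values.
Combined value = 17 ⊕ 3 ⊕ 5 ⊕ 9 = 30.

30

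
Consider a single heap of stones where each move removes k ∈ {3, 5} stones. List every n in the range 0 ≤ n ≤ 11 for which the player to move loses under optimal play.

0, 1, 2, 8, 9, 10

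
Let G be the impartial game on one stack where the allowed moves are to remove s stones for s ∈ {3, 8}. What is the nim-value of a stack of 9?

1

Grundy values for subtraction set {3, 8}:
g(0) = mex{} = 0
g(1) = mex{} = 0
g(2) = mex{} = 0
g(3) = mex{0} = 1
g(4) = mex{0} = 1
g(5) = mex{0} = 1
g(6) = mex{1} = 0
g(7) = mex{1} = 0
g(8) = mex{0,1} = 2
g(9) = mex{0} = 1
So g(9) = 1.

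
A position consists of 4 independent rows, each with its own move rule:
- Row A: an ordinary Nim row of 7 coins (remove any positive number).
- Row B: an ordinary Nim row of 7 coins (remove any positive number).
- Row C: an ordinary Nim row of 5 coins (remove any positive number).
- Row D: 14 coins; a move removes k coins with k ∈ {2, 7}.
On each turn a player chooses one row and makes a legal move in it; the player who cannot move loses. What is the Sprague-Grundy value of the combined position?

5

Row A is a plain Nim row of size 7, so its Grundy value is 7.
Row B is a plain Nim row of size 7, so its Grundy value is 7.
Row C is a plain Nim row of size 5, so its Grundy value is 5.
Build the Grundy sequence for row D with g(k) = mex{g(k−s) : s ∈ {2, 7}, s ≤ k}:
k:     0  1  2  3  4  5  6  7  8  9 10 11 12 13 14
g(k):  0  0  1  1  0  0  1  1  2  0  0  1  1  0  0
So g(14) = 0.
By the Sprague-Grundy theorem, the Grundy value of a sum of independent games is the XOR of the component values.
Combined value = 7 ⊕ 7 ⊕ 5 ⊕ 0 = 5.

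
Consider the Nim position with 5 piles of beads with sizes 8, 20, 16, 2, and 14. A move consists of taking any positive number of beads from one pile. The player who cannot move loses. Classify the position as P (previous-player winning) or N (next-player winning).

Nim-sum: 8 ^ 20 ^ 16 ^ 2 ^ 14 = 0.
The nim-sum is 0, so this is a P-position: the player to move is in a losing position under optimal play.

P-position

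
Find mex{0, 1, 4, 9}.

2

The values 0, 1 are all present; 2 is the first non-negative integer missing from the set.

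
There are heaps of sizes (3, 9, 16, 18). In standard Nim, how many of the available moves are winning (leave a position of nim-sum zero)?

1

Nim-sum: 3 ⊕ 9 ⊕ 16 ⊕ 18 = 8.
The overall nim-sum is X = 8. A heap of size p has a winning move iff p XOR X < p (reduce it to p XOR X).
  3: 3 XOR 8 = 11 ≥ 3 — no move.
  9: 9 XOR 8 = 1 < 9 — winning move (to 1).
  16: 16 XOR 8 = 24 ≥ 16 — no move.
  18: 18 XOR 8 = 26 ≥ 18 — no move.
That gives 1 winning move.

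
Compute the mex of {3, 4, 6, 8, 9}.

0

0 is not in the set, so the mex is 0.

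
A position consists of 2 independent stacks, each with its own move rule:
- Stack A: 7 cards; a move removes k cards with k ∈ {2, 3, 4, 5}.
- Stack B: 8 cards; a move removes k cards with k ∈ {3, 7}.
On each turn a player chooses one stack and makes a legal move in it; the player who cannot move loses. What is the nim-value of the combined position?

Build the Grundy sequence for stack A with g(k) = mex{g(k−s) : s ∈ {2, 3, 4, 5}, s ≤ k}:
k:     0  1  2  3  4  5  6  7
g(k):  0  0  1  1  2  2  3  0
So g(7) = 0.
Build the Grundy sequence for stack B with g(k) = mex{g(k−s) : s ∈ {3, 7}, s ≤ k}:
g(0) = mex{} = 0
g(1) = mex{} = 0
g(2) = mex{} = 0
g(3) = mex{0} = 1
g(4) = mex{0} = 1
g(5) = mex{0} = 1
g(6) = mex{1} = 0
g(7) = mex{0,1} = 2
g(8) = mex{0,1} = 2
So g(8) = 2.
By the Sprague-Grundy theorem, the Grundy value of a sum of independent games is the XOR of the component values.
Combined value = 0 ⊕ 2 = 2.

2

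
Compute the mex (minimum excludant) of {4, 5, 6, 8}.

0

0 is not in the set, so the mex is 0.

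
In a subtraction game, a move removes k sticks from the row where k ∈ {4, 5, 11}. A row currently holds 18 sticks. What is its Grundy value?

0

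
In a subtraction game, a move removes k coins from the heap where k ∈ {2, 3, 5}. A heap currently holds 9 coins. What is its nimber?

Grundy values for subtraction set {2, 3, 5}:
k:     0  1  2  3  4  5  6  7  8  9
g(k):  0  0  1  1  2  2  3  0  0  1
So g(9) = 1.

1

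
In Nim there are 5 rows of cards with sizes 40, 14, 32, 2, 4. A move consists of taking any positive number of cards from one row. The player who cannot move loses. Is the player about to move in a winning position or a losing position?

Losing position

Nim-sum: 40 XOR 14 XOR 32 XOR 2 XOR 4 = 0.
The nim-sum is 0, so this is a P-position: the player to move is in a losing position under optimal play.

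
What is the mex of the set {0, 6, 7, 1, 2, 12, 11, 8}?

3

The values 0, 1, 2 are all present; 3 is the first non-negative integer missing from the set.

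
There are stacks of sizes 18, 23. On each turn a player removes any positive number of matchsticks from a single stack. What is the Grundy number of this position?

5

Compute the nim-sum pairwise:
18 XOR 23 = 5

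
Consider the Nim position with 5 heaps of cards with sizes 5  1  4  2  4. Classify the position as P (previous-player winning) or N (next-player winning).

N-position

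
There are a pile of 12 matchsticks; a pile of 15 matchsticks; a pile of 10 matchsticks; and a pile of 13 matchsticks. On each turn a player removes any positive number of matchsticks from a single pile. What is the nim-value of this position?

Nim-sum: 12 ⊕ 15 ⊕ 10 ⊕ 13 = 4.

4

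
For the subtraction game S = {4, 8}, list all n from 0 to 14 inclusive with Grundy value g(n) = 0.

Build the Grundy sequence with g(k) = mex{g(k−s) : s ∈ {4, 8}, s ≤ k}:
g(0) = mex{} = 0
g(1) = mex{} = 0
g(2) = mex{} = 0
g(3) = mex{} = 0
g(4) = mex{0} = 1
g(5) = mex{0} = 1
g(6) = mex{0} = 1
g(7) = mex{0} = 1
g(8) = mex{0,1} = 2
g(9) = mex{0,1} = 2
g(10) = mex{0,1} = 2
g(11) = mex{0,1} = 2
g(12) = mex{1,2} = 0
g(13) = mex{1,2} = 0
g(14) = mex{1,2} = 0
The P-positions (g = 0) in 0..14 are 0, 1, 2, 3, 12, 13, 14.

0, 1, 2, 3, 12, 13, 14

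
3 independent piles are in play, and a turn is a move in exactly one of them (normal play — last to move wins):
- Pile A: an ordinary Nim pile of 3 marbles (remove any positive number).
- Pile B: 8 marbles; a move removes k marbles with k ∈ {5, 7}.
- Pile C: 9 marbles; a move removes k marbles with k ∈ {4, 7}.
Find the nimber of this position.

Pile A is a plain Nim pile of size 3, so its Grundy value is 3.
For pile B, compute g(0), g(1), … with moves {5, 7}:
k:     0  1  2  3  4  5  6  7  8
g(k):  0  0  0  0  0  1  1  1  1
So g(8) = 1.
For pile C, compute g(0), g(1), … with moves {4, 7}:
k:     0  1  2  3  4  5  6  7  8  9
g(k):  0  0  0  0  1  1  1  1  2  2
So g(9) = 2.
By the Sprague-Grundy theorem, the Grundy value of a sum of independent games is the XOR of the component values.
Combined value = 3 XOR 1 XOR 2 = 0.

0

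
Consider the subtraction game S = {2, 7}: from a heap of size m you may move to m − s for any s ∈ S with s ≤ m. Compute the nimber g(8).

Grundy values for subtraction set {2, 7}:
k:     0  1  2  3  4  5  6  7  8
g(k):  0  0  1  1  0  0  1  1  2
So g(8) = 2.

2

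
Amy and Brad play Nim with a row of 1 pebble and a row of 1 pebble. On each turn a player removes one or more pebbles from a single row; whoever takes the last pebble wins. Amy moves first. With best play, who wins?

Bitwise XOR of the heap sizes:
  1  (1)
  1  (1)
  -
  0  (0)
The nim-sum is 0, so this is a P-position: the player to move is in a losing position under optimal play; Amy is about to move from it and so loses — Brad wins.

Brad wins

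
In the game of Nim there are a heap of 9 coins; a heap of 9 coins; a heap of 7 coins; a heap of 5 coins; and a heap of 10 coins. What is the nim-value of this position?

8

Compute the nim-sum pairwise:
9 XOR 9 = 0
0 XOR 7 = 7
7 XOR 5 = 2
2 XOR 10 = 8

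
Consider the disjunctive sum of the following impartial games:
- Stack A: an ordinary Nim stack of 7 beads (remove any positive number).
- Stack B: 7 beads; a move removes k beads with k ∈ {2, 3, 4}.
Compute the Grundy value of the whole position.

Stack A is a plain Nim stack of size 7, so its Grundy value is 7.
Grundy values for stack B (subtraction set {2, 3, 4}):
k:     0  1  2  3  4  5  6  7
g(k):  0  0  1  1  2  2  0  0
So g(7) = 0.
By the Sprague-Grundy theorem, the Grundy value of a sum of independent games is the XOR of the component values.
Combined value = 7 ⊕ 0 = 7.

7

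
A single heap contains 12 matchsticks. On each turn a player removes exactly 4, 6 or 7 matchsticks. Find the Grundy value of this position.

Grundy values for subtraction set {4, 6, 7}:
k:     0  1  2  3  4  5  6  7  8  9 10 11 12
g(k):  0  0  0  0  1  1  1  1  2  2  2  0  0
So g(12) = 0.

0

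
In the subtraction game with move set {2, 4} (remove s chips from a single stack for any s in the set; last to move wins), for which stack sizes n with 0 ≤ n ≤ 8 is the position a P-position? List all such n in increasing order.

Build the Grundy sequence with g(k) = mex{g(k−s) : s ∈ {2, 4}, s ≤ k}:
k:     0  1  2  3  4  5  6  7  8
g(k):  0  0  1  1  2  2  0  0  1
The P-positions (g = 0) in 0..8 are 0, 1, 6, 7.

0, 1, 6, 7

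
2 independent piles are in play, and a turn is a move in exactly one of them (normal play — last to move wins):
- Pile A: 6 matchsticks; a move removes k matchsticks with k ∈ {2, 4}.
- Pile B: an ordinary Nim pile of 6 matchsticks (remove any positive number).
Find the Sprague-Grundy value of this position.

6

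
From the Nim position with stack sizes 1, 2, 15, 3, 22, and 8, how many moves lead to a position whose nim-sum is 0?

Bitwise XOR of the heap sizes:
  00001  (1)
  00010  (2)
  01111  (15)
  00011  (3)
  10110  (22)
  01000  (8)
  -----
  10001  (17)
The overall nim-sum is X = 17. A stack of size p has a winning move iff p XOR X < p (reduce it to p XOR X).
  1: 1 XOR 17 = 16 ≥ 1 — no move.
  2: 2 XOR 17 = 19 ≥ 2 — no move.
  15: 15 XOR 17 = 30 ≥ 15 — no move.
  3: 3 XOR 17 = 18 ≥ 3 — no move.
  22: 22 XOR 17 = 7 < 22 — winning move (to 7).
  8: 8 XOR 17 = 25 ≥ 8 — no move.
That gives 1 winning move.

1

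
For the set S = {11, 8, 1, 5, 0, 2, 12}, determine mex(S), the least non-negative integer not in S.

3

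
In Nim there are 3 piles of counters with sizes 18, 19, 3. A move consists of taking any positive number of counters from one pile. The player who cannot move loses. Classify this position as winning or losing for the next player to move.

Compute the nim-sum pairwise:
18 ^ 19 = 1
1 ^ 3 = 2
The nim-sum is 2 ≠ 0, so this is an N-position: the player to move can win.

Winning position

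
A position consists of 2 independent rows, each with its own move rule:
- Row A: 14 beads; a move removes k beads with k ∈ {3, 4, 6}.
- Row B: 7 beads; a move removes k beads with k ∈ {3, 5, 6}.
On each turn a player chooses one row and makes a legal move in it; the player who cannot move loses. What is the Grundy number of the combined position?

For row A, compute g(0), g(1), … with moves {3, 4, 6}:
g(0) = mex{} = 0
g(1) = mex{} = 0
g(2) = mex{} = 0
g(3) = mex{0} = 1
g(4) = mex{0} = 1
g(5) = mex{0} = 1
g(6) = mex{0,1} = 2
g(7) = mex{0,1} = 2
g(8) = mex{0,1} = 2
g(9) = mex{1,2} = 0
g(10) = mex{1,2} = 0
g(11) = mex{1,2} = 0
g(12) = mex{0,2} = 1
g(13) = mex{0,2} = 1
g(14) = mex{0,2} = 1
So g(14) = 1.
Build the Grundy sequence for row B with g(k) = mex{g(k−s) : s ∈ {3, 5, 6}, s ≤ k}:
k:     0  1  2  3  4  5  6  7
g(k):  0  0  0  1  1  1  2  2
So g(7) = 2.
The value of a disjunctive sum is the nim-sum of the parts.
Combined value = 1 XOR 2 = 3.

3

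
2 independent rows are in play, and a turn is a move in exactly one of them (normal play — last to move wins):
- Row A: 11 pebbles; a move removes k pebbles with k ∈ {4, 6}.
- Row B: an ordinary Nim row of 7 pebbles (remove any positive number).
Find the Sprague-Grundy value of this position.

7

For row A, compute g(0), g(1), … with moves {4, 6}:
k:     0  1  2  3  4  5  6  7  8  9 10 11
g(k):  0  0  0  0  1  1  1  1  2  2  0  0
So g(11) = 0.
Row B is a plain Nim row of size 7, so its Grundy value is 7.
The value of a disjunctive sum is the nim-sum of the parts.
Combined value = 0 ⊕ 7 = 7.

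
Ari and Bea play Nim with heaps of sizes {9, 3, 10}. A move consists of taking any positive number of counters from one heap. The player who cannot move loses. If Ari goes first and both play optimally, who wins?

Bea wins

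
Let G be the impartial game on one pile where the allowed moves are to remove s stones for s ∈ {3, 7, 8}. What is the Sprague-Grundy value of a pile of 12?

Compute g(0), g(1), … for moves {3, 7, 8}:
g(0) = mex{} = 0
g(1) = mex{} = 0
g(2) = mex{} = 0
g(3) = mex{0} = 1
g(4) = mex{0} = 1
g(5) = mex{0} = 1
g(6) = mex{1} = 0
g(7) = mex{0,1} = 2
g(8) = mex{0,1} = 2
g(9) = mex{0} = 1
g(10) = mex{0,1,2} = 3
g(11) = mex{1,2} = 0
g(12) = mex{1} = 0
So g(12) = 0.

0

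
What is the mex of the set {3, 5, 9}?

0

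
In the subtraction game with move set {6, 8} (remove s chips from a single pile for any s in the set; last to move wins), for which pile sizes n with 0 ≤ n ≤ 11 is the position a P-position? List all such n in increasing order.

0, 1, 2, 3, 4, 5

Compute g(0), g(1), … for moves {6, 8}:
k:     0  1  2  3  4  5  6  7  8  9 10 11
g(k):  0  0  0  0  0  0  1  1  1  1  1  1
The P-positions (g = 0) in 0..11 are 0, 1, 2, 3, 4, 5.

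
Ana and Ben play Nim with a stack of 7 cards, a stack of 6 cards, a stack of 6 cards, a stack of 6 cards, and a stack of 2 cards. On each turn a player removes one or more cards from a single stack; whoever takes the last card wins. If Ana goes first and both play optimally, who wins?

Ana wins

Write each in binary and XOR column by column:
  111  (7)
  110  (6)
  110  (6)
  110  (6)
  010  (2)
  ---
  011  (3)
The nim-sum is 3 ≠ 0, so this is an N-position: the player to move can win; Ana has a winning move.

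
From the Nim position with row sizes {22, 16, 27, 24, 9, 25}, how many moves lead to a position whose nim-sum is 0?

Nim-sum: 22 XOR 16 XOR 27 XOR 24 XOR 9 XOR 25 = 21.
The overall nim-sum is X = 21. A row of size p has a winning move iff p XOR X < p (reduce it to p XOR X).
  22: 22 XOR 21 = 3 < 22 — winning move (to 3).
  16: 16 XOR 21 = 5 < 16 — winning move (to 5).
  27: 27 XOR 21 = 14 < 27 — winning move (to 14).
  24: 24 XOR 21 = 13 < 24 — winning move (to 13).
  9: 9 XOR 21 = 28 ≥ 9 — no move.
  25: 25 XOR 21 = 12 < 25 — winning move (to 12).
That gives 5 winning moves.

5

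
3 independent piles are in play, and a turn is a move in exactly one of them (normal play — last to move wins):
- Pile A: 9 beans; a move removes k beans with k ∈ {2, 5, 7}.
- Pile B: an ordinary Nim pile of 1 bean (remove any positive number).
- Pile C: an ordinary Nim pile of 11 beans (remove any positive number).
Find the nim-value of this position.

For pile A, compute g(0), g(1), … with moves {2, 5, 7}:
k:     0  1  2  3  4  5  6  7  8  9
g(k):  0  0  1  1  0  2  1  3  2  2
So g(9) = 2.
Pile B is a plain Nim pile of size 1, so its Grundy value is 1.
Pile C is a plain Nim pile of size 11, so its Grundy value is 11.
By the Sprague-Grundy theorem, the Grundy value of a sum of independent games is the XOR of the component values.
Combined value = 2 ⊕ 1 ⊕ 11 = 8.

8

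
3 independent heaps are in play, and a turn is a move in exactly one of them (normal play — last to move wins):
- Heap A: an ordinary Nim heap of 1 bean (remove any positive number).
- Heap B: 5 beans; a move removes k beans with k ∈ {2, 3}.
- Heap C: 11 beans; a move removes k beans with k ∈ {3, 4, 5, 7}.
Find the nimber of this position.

1

Heap A is a plain Nim heap of size 1, so its Grundy value is 1.
For heap B, compute g(0), g(1), … with moves {2, 3}:
g(0) = mex{} = 0
g(1) = mex{} = 0
g(2) = mex{0} = 1
g(3) = mex{0} = 1
g(4) = mex{0,1} = 2
g(5) = mex{1} = 0
So g(5) = 0.
Build the Grundy sequence for heap C with g(k) = mex{g(k−s) : s ∈ {3, 4, 5, 7}, s ≤ k}:
k:     0  1  2  3  4  5  6  7  8  9 10 11
g(k):  0  0  0  1  1  1  2  2  2  3  0  0
So g(11) = 0.
By the Sprague-Grundy theorem, the Grundy value of a sum of independent games is the XOR of the component values.
Combined value = 1 ⊕ 0 ⊕ 0 = 1.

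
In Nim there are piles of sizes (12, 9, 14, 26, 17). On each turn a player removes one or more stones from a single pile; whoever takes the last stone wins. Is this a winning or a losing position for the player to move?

Compute the nim-sum pairwise:
12 ^ 9 = 5
5 ^ 14 = 11
11 ^ 26 = 17
17 ^ 17 = 0
The nim-sum is 0, so this is a P-position: the player to move is in a losing position under optimal play.

Losing position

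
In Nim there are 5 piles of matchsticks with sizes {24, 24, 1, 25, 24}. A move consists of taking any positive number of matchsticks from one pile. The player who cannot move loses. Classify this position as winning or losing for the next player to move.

Losing position

Write each in binary and XOR column by column:
  11000  (24)
  11000  (24)
  00001  (1)
  11001  (25)
  11000  (24)
  -----
  00000  (0)
The nim-sum is 0, so this is a P-position: the player to move is in a losing position under optimal play.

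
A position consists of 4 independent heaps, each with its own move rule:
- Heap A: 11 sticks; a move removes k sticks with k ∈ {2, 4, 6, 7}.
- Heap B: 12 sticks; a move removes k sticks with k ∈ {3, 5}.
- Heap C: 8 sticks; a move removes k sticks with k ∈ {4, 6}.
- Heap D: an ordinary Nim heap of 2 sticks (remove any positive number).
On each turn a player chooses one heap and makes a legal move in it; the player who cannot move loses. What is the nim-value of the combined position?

0

Grundy values for heap A (subtraction set {2, 4, 6, 7}):
g(0) = mex{} = 0
g(1) = mex{} = 0
g(2) = mex{0} = 1
g(3) = mex{0} = 1
g(4) = mex{0,1} = 2
g(5) = mex{0,1} = 2
g(6) = mex{0,1,2} = 3
g(7) = mex{0,1,2} = 3
g(8) = mex{0,1,2,3} = 4
g(9) = mex{1,2,3} = 0
g(10) = mex{1,2,3,4} = 0
g(11) = mex{0,2,3} = 1
So g(11) = 1.
Grundy values for heap B (subtraction set {3, 5}):
g(0) = mex{} = 0
g(1) = mex{} = 0
g(2) = mex{} = 0
g(3) = mex{0} = 1
g(4) = mex{0} = 1
g(5) = mex{0} = 1
g(6) = mex{0,1} = 2
g(7) = mex{0,1} = 2
g(8) = mex{1} = 0
g(9) = mex{1,2} = 0
g(10) = mex{1,2} = 0
g(11) = mex{0,2} = 1
g(12) = mex{0,2} = 1
So g(12) = 1.
Build the Grundy sequence for heap C with g(k) = mex{g(k−s) : s ∈ {4, 6}, s ≤ k}:
k:     0  1  2  3  4  5  6  7  8
g(k):  0  0  0  0  1  1  1  1  2
So g(8) = 2.
Heap D is a plain Nim heap of size 2, so its Grundy value is 2.
By the Sprague-Grundy theorem, the Grundy value of a sum of independent games is the XOR of the component values.
Combined value = 1 ⊕ 1 ⊕ 2 ⊕ 2 = 0.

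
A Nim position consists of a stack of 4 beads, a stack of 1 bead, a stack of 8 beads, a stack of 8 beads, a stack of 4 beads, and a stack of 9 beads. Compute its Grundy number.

8

Compute the nim-sum pairwise:
4 ⊕ 1 = 5
5 ⊕ 8 = 13
13 ⊕ 8 = 5
5 ⊕ 4 = 1
1 ⊕ 9 = 8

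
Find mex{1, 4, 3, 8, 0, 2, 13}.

The values 0, 1, 2, 3, 4 are all present; 5 is the first non-negative integer missing from the set.

5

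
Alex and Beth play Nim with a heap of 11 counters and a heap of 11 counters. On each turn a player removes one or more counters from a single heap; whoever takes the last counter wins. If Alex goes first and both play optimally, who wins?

Bitwise XOR of the heap sizes:
  1011  (11)
  1011  (11)
  ----
  0000  (0)
The nim-sum is 0, so this is a P-position: the player to move is in a losing position under optimal play; Alex is about to move from it and so loses — Beth wins.

Beth wins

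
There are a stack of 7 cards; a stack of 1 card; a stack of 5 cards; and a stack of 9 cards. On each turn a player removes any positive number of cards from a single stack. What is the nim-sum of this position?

10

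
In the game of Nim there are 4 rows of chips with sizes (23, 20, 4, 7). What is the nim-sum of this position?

0

Bitwise XOR of the heap sizes:
  10111  (23)
  10100  (20)
  00100  (4)
  00111  (7)
  -----
  00000  (0)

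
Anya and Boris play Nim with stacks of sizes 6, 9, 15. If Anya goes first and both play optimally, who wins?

Boris wins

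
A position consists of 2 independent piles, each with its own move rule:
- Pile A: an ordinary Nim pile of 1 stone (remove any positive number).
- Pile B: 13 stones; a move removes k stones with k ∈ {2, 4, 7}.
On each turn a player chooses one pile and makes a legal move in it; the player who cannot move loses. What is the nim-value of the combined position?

3

Pile A is a plain Nim pile of size 1, so its Grundy value is 1.
For pile B, compute g(0), g(1), … with moves {2, 4, 7}:
k:     0  1  2  3  4  5  6  7  8  9 10 11 12 13
g(k):  0  0  1  1  2  2  0  3  1  0  2  1  0  2
So g(13) = 2.
The value of a disjunctive sum is the nim-sum of the parts.
Combined value = 1 XOR 2 = 3.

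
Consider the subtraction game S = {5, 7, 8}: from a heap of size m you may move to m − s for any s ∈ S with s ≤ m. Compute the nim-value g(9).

1

Build the Grundy sequence with g(k) = mex{g(k−s) : s ∈ {5, 7, 8}, s ≤ k}:
g(0) = mex{} = 0
g(1) = mex{} = 0
g(2) = mex{} = 0
g(3) = mex{} = 0
g(4) = mex{} = 0
g(5) = mex{0} = 1
g(6) = mex{0} = 1
g(7) = mex{0} = 1
g(8) = mex{0} = 1
g(9) = mex{0} = 1
So g(9) = 1.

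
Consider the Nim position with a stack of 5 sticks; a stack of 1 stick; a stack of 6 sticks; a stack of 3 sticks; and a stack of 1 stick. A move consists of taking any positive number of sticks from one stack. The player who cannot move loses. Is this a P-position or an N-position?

P-position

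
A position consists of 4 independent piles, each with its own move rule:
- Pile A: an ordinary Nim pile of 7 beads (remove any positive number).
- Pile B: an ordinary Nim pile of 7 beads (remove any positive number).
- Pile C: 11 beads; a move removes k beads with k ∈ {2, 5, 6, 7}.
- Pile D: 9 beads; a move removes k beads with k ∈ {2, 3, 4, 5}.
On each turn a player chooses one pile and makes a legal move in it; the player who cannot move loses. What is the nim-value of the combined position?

2

Pile A is a plain Nim pile of size 7, so its Grundy value is 7.
Pile B is a plain Nim pile of size 7, so its Grundy value is 7.
For pile C, compute g(0), g(1), … with moves {2, 5, 6, 7}:
k:     0  1  2  3  4  5  6  7  8  9 10 11
g(k):  0  0  1  1  0  2  1  3  2  2  3  3
So g(11) = 3.
Grundy values for pile D (subtraction set {2, 3, 4, 5}):
k:     0  1  2  3  4  5  6  7  8  9
g(k):  0  0  1  1  2  2  3  0  0  1
So g(9) = 1.
The value of a disjunctive sum is the nim-sum of the parts.
Combined value = 7 XOR 7 XOR 3 XOR 1 = 2.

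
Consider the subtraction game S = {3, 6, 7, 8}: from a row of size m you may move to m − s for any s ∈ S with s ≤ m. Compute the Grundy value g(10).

Build the Grundy sequence with g(k) = mex{g(k−s) : s ∈ {3, 6, 7, 8}, s ≤ k}:
k:     0  1  2  3  4  5  6  7  8  9 10
g(k):  0  0  0  1  1  1  2  2  2  3  3
So g(10) = 3.

3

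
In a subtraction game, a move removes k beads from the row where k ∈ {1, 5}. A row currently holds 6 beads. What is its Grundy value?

0

Grundy values for subtraction set {1, 5}:
g(0) = mex{} = 0
g(1) = mex{0} = 1
g(2) = mex{1} = 0
g(3) = mex{0} = 1
g(4) = mex{1} = 0
g(5) = mex{0} = 1
g(6) = mex{1} = 0
So g(6) = 0.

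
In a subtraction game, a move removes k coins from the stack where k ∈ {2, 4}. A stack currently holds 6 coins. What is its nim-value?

Grundy values for subtraction set {2, 4}:
g(0) = mex{} = 0
g(1) = mex{} = 0
g(2) = mex{0} = 1
g(3) = mex{0} = 1
g(4) = mex{0,1} = 2
g(5) = mex{0,1} = 2
g(6) = mex{1,2} = 0
So g(6) = 0.

0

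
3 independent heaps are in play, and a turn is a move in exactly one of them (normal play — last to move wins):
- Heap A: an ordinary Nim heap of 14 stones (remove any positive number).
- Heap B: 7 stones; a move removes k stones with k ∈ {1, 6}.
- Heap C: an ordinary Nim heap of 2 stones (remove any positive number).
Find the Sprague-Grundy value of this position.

Heap A is a plain Nim heap of size 14, so its Grundy value is 14.
For heap B, compute g(0), g(1), … with moves {1, 6}:
k:     0  1  2  3  4  5  6  7
g(k):  0  1  0  1  0  1  2  0
So g(7) = 0.
Heap C is a plain Nim heap of size 2, so its Grundy value is 2.
By the Sprague-Grundy theorem, the Grundy value of a sum of independent games is the XOR of the component values.
Combined value = 14 ⊕ 0 ⊕ 2 = 12.

12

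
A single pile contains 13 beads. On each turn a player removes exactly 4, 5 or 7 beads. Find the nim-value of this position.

Compute g(0), g(1), … for moves {4, 5, 7}:
k:     0  1  2  3  4  5  6  7  8  9 10 11 12 13
g(k):  0  0  0  0  1  1  1  1  2  2  2  0  0  0
So g(13) = 0.

0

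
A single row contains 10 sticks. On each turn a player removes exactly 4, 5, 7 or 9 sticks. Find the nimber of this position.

2

Grundy values for subtraction set {4, 5, 7, 9}:
k:     0  1  2  3  4  5  6  7  8  9 10
g(k):  0  0  0  0  1  1  1  1  2  2  2
So g(10) = 2.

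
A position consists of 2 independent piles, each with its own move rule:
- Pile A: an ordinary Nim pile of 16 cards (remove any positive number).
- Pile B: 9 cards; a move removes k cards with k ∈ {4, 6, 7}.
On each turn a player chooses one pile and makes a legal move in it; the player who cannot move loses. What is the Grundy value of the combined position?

Pile A is a plain Nim pile of size 16, so its Grundy value is 16.
Build the Grundy sequence for pile B with g(k) = mex{g(k−s) : s ∈ {4, 6, 7}, s ≤ k}:
g(0) = mex{} = 0
g(1) = mex{} = 0
g(2) = mex{} = 0
g(3) = mex{} = 0
g(4) = mex{0} = 1
g(5) = mex{0} = 1
g(6) = mex{0} = 1
g(7) = mex{0} = 1
g(8) = mex{0,1} = 2
g(9) = mex{0,1} = 2
So g(9) = 2.
The value of a disjunctive sum is the nim-sum of the parts.
Combined value = 16 ⊕ 2 = 18.

18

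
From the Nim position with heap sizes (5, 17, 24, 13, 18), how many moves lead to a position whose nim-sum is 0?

Compute the nim-sum pairwise:
5 ⊕ 17 = 20
20 ⊕ 24 = 12
12 ⊕ 13 = 1
1 ⊕ 18 = 19
The overall nim-sum is X = 19. A heap of size p has a winning move iff p XOR X < p (reduce it to p XOR X).
  5: 5 XOR 19 = 22 ≥ 5 — no move.
  17: 17 XOR 19 = 2 < 17 — winning move (to 2).
  24: 24 XOR 19 = 11 < 24 — winning move (to 11).
  13: 13 XOR 19 = 30 ≥ 13 — no move.
  18: 18 XOR 19 = 1 < 18 — winning move (to 1).
That gives 3 winning moves.

3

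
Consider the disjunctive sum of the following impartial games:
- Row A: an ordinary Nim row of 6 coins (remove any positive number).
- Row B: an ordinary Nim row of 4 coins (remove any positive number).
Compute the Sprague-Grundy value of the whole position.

Row A is a plain Nim row of size 6, so its Grundy value is 6.
Row B is a plain Nim row of size 4, so its Grundy value is 4.
The value of a disjunctive sum is the nim-sum of the parts.
Combined value = 6 XOR 4 = 2.

2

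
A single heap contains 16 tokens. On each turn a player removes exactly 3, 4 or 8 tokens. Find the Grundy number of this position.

1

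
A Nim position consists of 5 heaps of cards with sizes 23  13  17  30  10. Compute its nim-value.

31

Nim-sum: 23 ^ 13 ^ 17 ^ 30 ^ 10 = 31.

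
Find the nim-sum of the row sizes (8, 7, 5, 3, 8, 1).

Bitwise XOR of the heap sizes:
  1000  (8)
  0111  (7)
  0101  (5)
  0011  (3)
  1000  (8)
  0001  (1)
  ----
  0000  (0)

0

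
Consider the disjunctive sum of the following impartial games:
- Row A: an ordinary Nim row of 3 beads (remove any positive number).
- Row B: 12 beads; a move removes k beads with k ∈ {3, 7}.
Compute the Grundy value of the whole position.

3

Row A is a plain Nim row of size 3, so its Grundy value is 3.
Build the Grundy sequence for row B with g(k) = mex{g(k−s) : s ∈ {3, 7}, s ≤ k}:
g(0) = mex{} = 0
g(1) = mex{} = 0
g(2) = mex{} = 0
g(3) = mex{0} = 1
g(4) = mex{0} = 1
g(5) = mex{0} = 1
g(6) = mex{1} = 0
g(7) = mex{0,1} = 2
g(8) = mex{0,1} = 2
g(9) = mex{0} = 1
g(10) = mex{1,2} = 0
g(11) = mex{1,2} = 0
g(12) = mex{1} = 0
So g(12) = 0.
The value of a disjunctive sum is the nim-sum of the parts.
Combined value = 3 ⊕ 0 = 3.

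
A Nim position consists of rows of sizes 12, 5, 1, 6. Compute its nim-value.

14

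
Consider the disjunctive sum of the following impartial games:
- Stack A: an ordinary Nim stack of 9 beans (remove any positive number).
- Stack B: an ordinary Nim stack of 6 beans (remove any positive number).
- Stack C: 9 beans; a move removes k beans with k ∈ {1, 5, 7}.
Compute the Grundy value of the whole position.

14

Stack A is a plain Nim stack of size 9, so its Grundy value is 9.
Stack B is a plain Nim stack of size 6, so its Grundy value is 6.
For stack C, compute g(0), g(1), … with moves {1, 5, 7}:
g(0) = mex{} = 0
g(1) = mex{0} = 1
g(2) = mex{1} = 0
g(3) = mex{0} = 1
g(4) = mex{1} = 0
g(5) = mex{0} = 1
g(6) = mex{1} = 0
g(7) = mex{0} = 1
g(8) = mex{1} = 0
g(9) = mex{0} = 1
So g(9) = 1.
The value of a disjunctive sum is the nim-sum of the parts.
Combined value = 9 XOR 6 XOR 1 = 14.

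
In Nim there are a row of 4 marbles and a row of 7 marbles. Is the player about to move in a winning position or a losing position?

Compute the nim-sum pairwise:
4 ⊕ 7 = 3
The nim-sum is 3 ≠ 0, so this is an N-position: the player to move can win.

Winning position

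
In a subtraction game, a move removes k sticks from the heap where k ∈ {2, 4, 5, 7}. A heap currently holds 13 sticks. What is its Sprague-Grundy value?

Grundy values for subtraction set {2, 4, 5, 7}:
g(0) = mex{} = 0
g(1) = mex{} = 0
g(2) = mex{0} = 1
g(3) = mex{0} = 1
g(4) = mex{0,1} = 2
g(5) = mex{0,1} = 2
g(6) = mex{0,1,2} = 3
g(7) = mex{0,1,2} = 3
g(8) = mex{0,1,2,3} = 4
g(9) = mex{1,2,3} = 0
g(10) = mex{1,2,3,4} = 0
g(11) = mex{0,2,3} = 1
g(12) = mex{0,2,3,4} = 1
g(13) = mex{0,1,3,4} = 2
So g(13) = 2.

2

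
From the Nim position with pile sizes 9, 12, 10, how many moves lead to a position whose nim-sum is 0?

3

Nim-sum: 9 XOR 12 XOR 10 = 15.
The overall nim-sum is X = 15. A pile of size p has a winning move iff p XOR X < p (reduce it to p XOR X).
  9: 9 XOR 15 = 6 < 9 — winning move (to 6).
  12: 12 XOR 15 = 3 < 12 — winning move (to 3).
  10: 10 XOR 15 = 5 < 10 — winning move (to 5).
That gives 3 winning moves.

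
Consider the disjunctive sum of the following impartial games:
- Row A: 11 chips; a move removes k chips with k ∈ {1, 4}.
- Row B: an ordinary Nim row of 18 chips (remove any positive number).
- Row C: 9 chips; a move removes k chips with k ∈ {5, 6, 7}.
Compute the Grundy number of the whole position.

For row A, compute g(0), g(1), … with moves {1, 4}:
g(0) = mex{} = 0
g(1) = mex{0} = 1
g(2) = mex{1} = 0
g(3) = mex{0} = 1
g(4) = mex{0,1} = 2
g(5) = mex{1,2} = 0
g(6) = mex{0} = 1
g(7) = mex{1} = 0
g(8) = mex{0,2} = 1
g(9) = mex{0,1} = 2
g(10) = mex{1,2} = 0
g(11) = mex{0} = 1
So g(11) = 1.
Row B is a plain Nim row of size 18, so its Grundy value is 18.
For row C, compute g(0), g(1), … with moves {5, 6, 7}:
k:     0  1  2  3  4  5  6  7  8  9
g(k):  0  0  0  0  0  1  1  1  1  1
So g(9) = 1.
By the Sprague-Grundy theorem, the Grundy value of a sum of independent games is the XOR of the component values.
Combined value = 1 XOR 18 XOR 1 = 18.

18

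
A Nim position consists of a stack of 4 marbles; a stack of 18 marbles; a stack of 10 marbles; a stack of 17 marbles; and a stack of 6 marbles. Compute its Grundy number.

11

Nim-sum: 4 XOR 18 XOR 10 XOR 17 XOR 6 = 11.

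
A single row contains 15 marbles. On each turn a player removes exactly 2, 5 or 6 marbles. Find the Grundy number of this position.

0

Compute g(0), g(1), … for moves {2, 5, 6}:
k:     0  1  2  3  4  5  6  7  8  9 10 11 12 13 14 15
g(k):  0  0  1  1  0  2  1  3  0  2  1  0  0  1  1  0
So g(15) = 0.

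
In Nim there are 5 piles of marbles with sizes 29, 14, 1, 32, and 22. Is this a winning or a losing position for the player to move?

Compute the nim-sum pairwise:
29 ^ 14 = 19
19 ^ 1 = 18
18 ^ 32 = 50
50 ^ 22 = 36
The nim-sum is 36 ≠ 0, so this is an N-position: the player to move can win.

Winning position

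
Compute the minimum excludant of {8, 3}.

0

0 is not in the set, so the mex is 0.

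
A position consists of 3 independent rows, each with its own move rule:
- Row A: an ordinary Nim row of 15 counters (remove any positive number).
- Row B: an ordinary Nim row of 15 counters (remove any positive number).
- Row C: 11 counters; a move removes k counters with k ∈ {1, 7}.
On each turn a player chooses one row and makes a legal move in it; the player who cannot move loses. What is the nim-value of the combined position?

1

Row A is a plain Nim row of size 15, so its Grundy value is 15.
Row B is a plain Nim row of size 15, so its Grundy value is 15.
Build the Grundy sequence for row C with g(k) = mex{g(k−s) : s ∈ {1, 7}, s ≤ k}:
k:     0  1  2  3  4  5  6  7  8  9 10 11
g(k):  0  1  0  1  0  1  0  1  0  1  0  1
So g(11) = 1.
The value of a disjunctive sum is the nim-sum of the parts.
Combined value = 15 XOR 15 XOR 1 = 1.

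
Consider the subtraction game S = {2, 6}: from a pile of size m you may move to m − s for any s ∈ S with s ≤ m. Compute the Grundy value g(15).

1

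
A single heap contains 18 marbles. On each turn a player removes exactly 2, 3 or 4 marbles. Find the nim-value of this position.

Compute g(0), g(1), … for moves {2, 3, 4}:
k:     0  1  2  3  4  5  6  7  8  9 10 11 12 13 14 15 16 17 18
g(k):  0  0  1  1  2  2  0  0  1  1  2  2  0  0  1  1  2  2  0
So g(18) = 0.

0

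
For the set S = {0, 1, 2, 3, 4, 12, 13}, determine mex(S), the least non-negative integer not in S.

The values 0, 1, 2, 3, 4 are all present; 5 is the first non-negative integer missing from the set.

5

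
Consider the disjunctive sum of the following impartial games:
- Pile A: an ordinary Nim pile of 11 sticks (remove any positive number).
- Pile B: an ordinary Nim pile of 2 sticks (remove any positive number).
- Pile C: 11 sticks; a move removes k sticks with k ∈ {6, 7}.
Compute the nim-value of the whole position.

8

Pile A is a plain Nim pile of size 11, so its Grundy value is 11.
Pile B is a plain Nim pile of size 2, so its Grundy value is 2.
Build the Grundy sequence for pile C with g(k) = mex{g(k−s) : s ∈ {6, 7}, s ≤ k}:
g(0) = mex{} = 0
g(1) = mex{} = 0
g(2) = mex{} = 0
g(3) = mex{} = 0
g(4) = mex{} = 0
g(5) = mex{} = 0
g(6) = mex{0} = 1
g(7) = mex{0} = 1
g(8) = mex{0} = 1
g(9) = mex{0} = 1
g(10) = mex{0} = 1
g(11) = mex{0} = 1
So g(11) = 1.
The value of a disjunctive sum is the nim-sum of the parts.
Combined value = 11 XOR 2 XOR 1 = 8.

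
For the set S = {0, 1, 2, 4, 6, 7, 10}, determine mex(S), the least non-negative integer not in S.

3

The values 0, 1, 2 are all present; 3 is the first non-negative integer missing from the set.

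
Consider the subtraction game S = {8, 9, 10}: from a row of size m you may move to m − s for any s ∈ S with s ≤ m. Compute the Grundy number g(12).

Build the Grundy sequence with g(k) = mex{g(k−s) : s ∈ {8, 9, 10}, s ≤ k}:
k:     0  1  2  3  4  5  6  7  8  9 10 11 12
g(k):  0  0  0  0  0  0  0  0  1  1  1  1  1
So g(12) = 1.

1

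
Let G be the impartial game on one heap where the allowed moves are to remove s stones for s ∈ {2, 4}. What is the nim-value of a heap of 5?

Compute g(0), g(1), … for moves {2, 4}:
k:     0  1  2  3  4  5
g(k):  0  0  1  1  2  2
So g(5) = 2.

2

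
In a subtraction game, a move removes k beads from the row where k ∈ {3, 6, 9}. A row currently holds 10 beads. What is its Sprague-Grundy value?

Build the Grundy sequence with g(k) = mex{g(k−s) : s ∈ {3, 6, 9}, s ≤ k}:
k:     0  1  2  3  4  5  6  7  8  9 10
g(k):  0  0  0  1  1  1  2  2  2  3  3
So g(10) = 3.

3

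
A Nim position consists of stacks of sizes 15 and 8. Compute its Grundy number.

7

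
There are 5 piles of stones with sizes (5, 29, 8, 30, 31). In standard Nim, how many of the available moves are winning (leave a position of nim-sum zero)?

Bitwise XOR of the heap sizes:
  00101  (5)
  11101  (29)
  01000  (8)
  11110  (30)
  11111  (31)
  -----
  10001  (17)
The overall nim-sum is X = 17. A pile of size p has a winning move iff p XOR X < p (reduce it to p XOR X).
  5: 5 XOR 17 = 20 ≥ 5 — no move.
  29: 29 XOR 17 = 12 < 29 — winning move (to 12).
  8: 8 XOR 17 = 25 ≥ 8 — no move.
  30: 30 XOR 17 = 15 < 30 — winning move (to 15).
  31: 31 XOR 17 = 14 < 31 — winning move (to 14).
That gives 3 winning moves.

3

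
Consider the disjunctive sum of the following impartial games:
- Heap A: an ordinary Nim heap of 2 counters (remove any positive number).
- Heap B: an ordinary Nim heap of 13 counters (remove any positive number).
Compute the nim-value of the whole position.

Heap A is a plain Nim heap of size 2, so its Grundy value is 2.
Heap B is a plain Nim heap of size 13, so its Grundy value is 13.
The value of a disjunctive sum is the nim-sum of the parts.
Combined value = 2 XOR 13 = 15.

15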